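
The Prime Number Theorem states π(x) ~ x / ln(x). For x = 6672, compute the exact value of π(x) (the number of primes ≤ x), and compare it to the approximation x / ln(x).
π(6672) = 859;  x/ln(x) ≈ 757.69;  relative error ≈ 11.79%.

Directly count primes up to 6672: π(6672) = 859. The PNT approximation gives 6672/ln(6672) ≈ 6672/8.80567 ≈ 757.69. Relative error (π(x) − x/ln(x)) / π(x) ≈ 11.79%; the approximation is known to undercount slightly (Li(x) is a better estimate).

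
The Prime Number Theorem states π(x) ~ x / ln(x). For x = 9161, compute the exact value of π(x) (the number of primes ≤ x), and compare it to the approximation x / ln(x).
π(9161) = 1136;  x/ln(x) ≈ 1004.20;  relative error ≈ 11.60%.

Directly count primes up to 9161: π(9161) = 1136. The PNT approximation gives 9161/ln(9161) ≈ 9161/9.12271 ≈ 1004.20. Relative error (π(x) − x/ln(x)) / π(x) ≈ 11.60%; the approximation is known to undercount slightly (Li(x) is a better estimate).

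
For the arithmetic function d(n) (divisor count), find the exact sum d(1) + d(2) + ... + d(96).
Σ_{n ≤ 96} d(n) = 459

Compute d(n) for each 1 ≤ n ≤ 96: d(1) = 1, d(2) = 2, d(3) = 2, d(4) = 3, d(5) = 2, d(6) = 4, d(7) = 2, d(8) = 4, d(9) = 3, d(10) = 4, d(11) = 2, d(12) = 6, d(13) = 2, d(14) = 4, d(15) = 4, d(16) = 5, d(17) = 2, d(18) = 6, d(19) = 2, d(20) = 6, d(21) = 4, d(22) = 4, d(23) = 2, d(24) = 8, d(25) = 3, d(26) = 4, d(27) = 4, d(28) = 6, d(29) = 2, d(30) = 8, d(31) = 2, d(32) = 6, d(33) = 4, d(34) = 4, d(35) = 4, d(36) = 9, d(37) = 2, d(38) = 4, d(39) = 4, d(40) = 8, d(41) = 2, d(42) = 8, d(43) = 2, d(44) = 6, d(45) = 6, d(46) = 4, d(47) = 2, d(48) = 10, d(49) = 3, d(50) = 6, d(51) = 4, d(52) = 6, d(53) = 2, d(54) = 8, d(55) = 4, d(56) = 8, d(57) = 4, d(58) = 4, d(59) = 2, d(60) = 12, d(61) = 2, d(62) = 4, d(63) = 6, d(64) = 7, d(65) = 4, d(66) = 8, d(67) = 2, d(68) = 6, d(69) = 4, d(70) = 8, d(71) = 2, d(72) = 12, d(73) = 2, d(74) = 4, d(75) = 6, d(76) = 6, d(77) = 4, d(78) = 8, d(79) = 2, d(80) = 10, d(81) = 5, d(82) = 4, d(83) = 2, d(84) = 12, d(85) = 4, d(86) = 4, d(87) = 4, d(88) = 8, d(89) = 2, d(90) = 12, d(91) = 4, d(92) = 6, d(93) = 4, d(94) = 4, d(95) = 4, d(96) = 12. Summing all 96 values: 459. (Dirichlet's divisor formula: Σ_{n ≤ x} d(n) = x ln(x) + (2γ − 1) x + O(√x). For x = 96, the asymptotic estimate is ≈ 453.00.)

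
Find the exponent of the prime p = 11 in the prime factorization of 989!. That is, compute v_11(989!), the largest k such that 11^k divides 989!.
v_11(989!) = 97

Legendre's formula: v_p(n!) = Σ_{k ≥ 1} ⌊n / p^k⌋. For p = 11, n = 989, the terms are:
  ⌊989/11^1⌋ = ⌊989/11⌋ = 89
  ⌊989/11^2⌋ = ⌊989/121⌋ = 8
(the next term ⌊989/11^3⌋ = 0, terminating the sum). Summing: v_11(989!) = 89 + 8 = 97.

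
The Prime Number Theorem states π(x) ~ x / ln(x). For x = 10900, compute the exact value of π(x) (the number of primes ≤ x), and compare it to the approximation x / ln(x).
π(10900) = 1325;  x/ln(x) ≈ 1172.48;  relative error ≈ 11.51%.

Directly count primes up to 10900: π(10900) = 1325. The PNT approximation gives 10900/ln(10900) ≈ 10900/9.29652 ≈ 1172.48. Relative error (π(x) − x/ln(x)) / π(x) ≈ 11.51%; the approximation is known to undercount slightly (Li(x) is a better estimate).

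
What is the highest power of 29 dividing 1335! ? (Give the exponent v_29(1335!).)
v_29(1335!) = 47

Legendre's formula: v_p(n!) = Σ_{k ≥ 1} ⌊n / p^k⌋. For p = 29, n = 1335, the terms are:
  ⌊1335/29^1⌋ = ⌊1335/29⌋ = 46
  ⌊1335/29^2⌋ = ⌊1335/841⌋ = 1
(the next term ⌊1335/29^3⌋ = 0, terminating the sum). Summing: v_29(1335!) = 46 + 1 = 47.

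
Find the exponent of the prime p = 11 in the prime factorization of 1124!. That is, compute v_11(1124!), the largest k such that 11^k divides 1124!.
v_11(1124!) = 111

Legendre's formula: v_p(n!) = Σ_{k ≥ 1} ⌊n / p^k⌋. For p = 11, n = 1124, the terms are:
  ⌊1124/11^1⌋ = ⌊1124/11⌋ = 102
  ⌊1124/11^2⌋ = ⌊1124/121⌋ = 9
(the next term ⌊1124/11^3⌋ = 0, terminating the sum). Summing: v_11(1124!) = 102 + 9 = 111.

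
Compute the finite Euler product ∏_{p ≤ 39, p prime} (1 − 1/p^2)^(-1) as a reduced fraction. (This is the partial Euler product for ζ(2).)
∏ = 5974606913975783369/3652034743605657600

The primes p ≤ 39 are [2, 3, 5, 7, 11, 13, 17, 19, 23, 29, 31, 37]. For each prime, (1 − 1/p^2)^(-1) = p^2 / (p^2 − 1). The product is (1 − 1/2^2)^(-1), (1 − 1/3^2)^(-1), (1 − 1/5^2)^(-1), (1 − 1/7^2)^(-1), (1 − 1/11^2)^(-1), (1 − 1/13^2)^(-1), (1 − 1/17^2)^(-1), (1 − 1/19^2)^(-1), (1 − 1/23^2)^(-1), (1 − 1/29^2)^(-1), (1 − 1/31^2)^(-1), (1 − 1/37^2)^(-1) = ∏ p^2 / (p^2 − 1) = 5974606913975783369/3652034743605657600.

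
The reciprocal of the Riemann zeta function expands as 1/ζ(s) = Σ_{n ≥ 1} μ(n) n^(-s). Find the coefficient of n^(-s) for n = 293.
μ(293) = -1

Factor n = 293 = 293. μ(n) = 0 if any exponent ≥ 2 (not squarefree); otherwise μ(n) = (−1)^{ω(n)} where ω(n) is the number of distinct prime factors. Applying: μ(293) = -1.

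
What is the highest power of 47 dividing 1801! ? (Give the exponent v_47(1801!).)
v_47(1801!) = 38

Legendre's formula: v_p(n!) = Σ_{k ≥ 1} ⌊n / p^k⌋. For p = 47, n = 1801, the terms are:
  ⌊1801/47^1⌋ = ⌊1801/47⌋ = 38
(the next term ⌊1801/47^2⌋ = 0, terminating the sum). Summing: v_47(1801!) = 38 = 38.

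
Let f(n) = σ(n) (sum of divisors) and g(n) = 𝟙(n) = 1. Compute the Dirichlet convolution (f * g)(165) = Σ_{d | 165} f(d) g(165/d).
(σ * 𝟙)(165) = 455

Divisors of 165: [1, 3, 5, 11, 15, 33, 55, 165]. For each d | 165:
  d = 1: σ(1) · 𝟙(165/1) = 1 · 1 = 1
  d = 3: σ(3) · 𝟙(165/3) = 4 · 1 = 4
  d = 5: σ(5) · 𝟙(165/5) = 6 · 1 = 6
  d = 11: σ(11) · 𝟙(165/11) = 12 · 1 = 12
  d = 15: σ(15) · 𝟙(165/15) = 24 · 1 = 24
  d = 33: σ(33) · 𝟙(165/33) = 48 · 1 = 48
  d = 55: σ(55) · 𝟙(165/55) = 72 · 1 = 72
  d = 165: σ(165) · 𝟙(165/165) = 288 · 1 = 288
Summing: (σ * 𝟙)(165) = 1 + 4 + 6 + 12 + 24 + 48 + 72 + 288 = 455.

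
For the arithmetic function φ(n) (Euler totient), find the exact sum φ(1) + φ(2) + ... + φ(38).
Σ_{n ≤ 38} φ(n) = 450

Compute φ(n) for each 1 ≤ n ≤ 38: φ(1) = 1, φ(2) = 1, φ(3) = 2, φ(4) = 2, φ(5) = 4, φ(6) = 2, φ(7) = 6, φ(8) = 4, φ(9) = 6, φ(10) = 4, φ(11) = 10, φ(12) = 4, φ(13) = 12, φ(14) = 6, φ(15) = 8, φ(16) = 8, φ(17) = 16, φ(18) = 6, φ(19) = 18, φ(20) = 8, φ(21) = 12, φ(22) = 10, φ(23) = 22, φ(24) = 8, φ(25) = 20, φ(26) = 12, φ(27) = 18, φ(28) = 12, φ(29) = 28, φ(30) = 8, φ(31) = 30, φ(32) = 16, φ(33) = 20, φ(34) = 16, φ(35) = 24, φ(36) = 12, φ(37) = 36, φ(38) = 18. Summing all 38 values: 450. (Average order: Σ_{n ≤ x} φ(n) ~ (3/π²) x². For x = 38, (3/π²)·38² ≈ 438.92.)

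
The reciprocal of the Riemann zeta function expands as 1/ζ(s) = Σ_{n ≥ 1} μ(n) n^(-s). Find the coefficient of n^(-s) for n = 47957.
μ(47957) = 1

Factor n = 47957 = 7 · 13 · 17 · 31. μ(n) = 0 if any exponent ≥ 2 (not squarefree); otherwise μ(n) = (−1)^{ω(n)} where ω(n) is the number of distinct prime factors. Applying: μ(47957) = 1.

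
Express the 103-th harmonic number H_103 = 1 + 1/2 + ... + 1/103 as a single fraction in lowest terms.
H_103 = 151349767267338274345189261892875037217718429/29012042540587955997705808574162155756055616

Direct summation: H_103 = 1 + 1/2 + ... + 1/103. The least common denominator is lcm(1, ..., 103) = 725301063514698899942645214354053893901390400; over this denominator the numerator is 725301063514698899942645214354053893901390400 + 362650531757349449971322607177026946950695200 + 241767021171566299980881738118017964633796800 + 181325265878674724985661303588513473475347600 + 145060212702939779988529042870810778780278080 + 120883510585783149990440869059008982316898400 + 103614437644956985706092173479150556271627200 + 90662632939337362492830651794256736737673800 + 80589007057188766660293912706005988211265600 + 72530106351469889994264521435405389390139040 + 65936460319518081812967746759459444900126400 + 60441755292891574995220434529504491158449200 + 55792389501130684610972708796465684146260800 + 51807218822478492853046086739575278135813600 + 48353404234313259996176347623603592926759360 + 45331316469668681246415325897128368368836900 + 42664768442041111761332071432591405523611200 + 40294503528594383330146956353002994105632800 + 38173740184984152628560274439687047047441600 + 36265053175734944997132260717702694695069520 + 34538145881652328568697391159716852090542400 + 32968230159759040906483873379729722450063200 + 31534828848465169562723704971915386691364800 + 30220877646445787497610217264752245579224600 + 29012042540587955997705808574162155756055616 + 27896194750565342305486354398232842073130400 + 26863002352396255553431304235335329403755200 + 25903609411239246426523043369787639067906800 + 25010381500506858618711903943243237720737600 + 24176702117156629998088173811801796463379680 + 23396808500474158062665974656582383674238400 + 22665658234834340623207662948564184184418450 + 21978820106506027270989248919819814966708800 + 21332384221020555880666035716295702761805600 + 20722887528991397141218434695830111254325440 + 20147251764297191665073478176501497052816400 + 19602731446343213511963384171731186321659200 + 19086870092492076314280137219843523523720800 + 18597463167043561536990902932155228048753600 + 18132526587867472498566130358851347347534760 + 17690269841821924388845005228147655948814400 + 17269072940826164284348695579858426045271200 + 16867466593365090696340586380326834741892800 + 16484115079879520453241936689864861225031600 + 16117801411437753332058782541201197642253120 + 15767414424232584781361852485957693345682400 + 15431937521589338296652025837320295614923200 + 15110438823222893748805108632376122789612300 + 14802062520708140815156024782735793753089600 + 14506021270293977998852904287081077878027808 + 14221589480680370587110690477530468507870400 + 13948097375282671152743177199116421036565200 + 13684925726692432074389532346302903658516800 + 13431501176198127776715652117667664701877600 + 13187292063903616362593549351891888980025280 + 12951804705619623213261521684893819533953400 + 12724580061661384209520091479895682349147200 + 12505190750253429309355951971621618860368800 + 12293238364655913558349918887356845659345600 + 12088351058578314999044086905900898231689840 + 11890181369093424589223692038591047441006400 + 11698404250237079031332987328291191837119200 + 11512715293884109522899130386572284030180800 + 11332829117417170311603831474282092092209225 + 11158477900226136922194541759293136829252160 + 10989410053253013635494624459909907483354400 + 10825389007682073133472316632150058117931200 + 10666192110510277940333017858147851380902800 + 10511609616155056520907901657305128897121600 + 10361443764495698570609217347915055627162720 + 10215507936826745069614721328930336533822400 + 10073625882148595832536739088250748526408200 + 9935631007050669862228016634987039642484800 + 9801365723171606755981692085865593160829600 + 9670680846862651999235269524720718585351872 + 9543435046246038157140068609921761761860400 + 9419494331359725973281106679922777842875200 + 9298731583521780768495451466077614024376800 + 9181026120439226581552471067772834100017600 + 9066263293933736249283065179425673673767380 + 8954334117465418517810434745111776467918400 + 8845134920910962194422502614073827974407200 + 8738567030297577107742713425952456553028800 + 8634536470413082142174347789929213022635600 + 8532953688408222352266414286518281104722240 + 8433733296682545348170293190163417370946400 + 8336793833502286206237301314414412573579200 + 8242057539939760226620968344932430612515800 + 8149450151850549437557811397236560605633600 + 8058900705718876666029391270600598821126560 + 7970341357304383515853244113780812020894400 + 7883707212116292390680926242978846672841200 + 7798936166824719354221991552194127891412800 + 7715968760794669148326012918660147807461600 + 7634748036996830525712054887937409409488320 + 7555219411611446874402554316188061394806150 + 7477330551697926803532424890247978287643200 + 7401031260354070407578012391367896876544800 + 7326273368835342423663082973273271655569600 + 7253010635146988999426452143540538939013904 + 7181198648660385147946982320337167266350400 + 7110794740340185293555345238765234253935200 + 7041757898200960193617914702466542659236800 = 3783744181683456858629731547321875930442960725, so H_103 = 3783744181683456858629731547321875930442960725/725301063514698899942645214354053893901390400; reducing by gcd(3783744181683456858629731547321875930442960725, 725301063514698899942645214354053893901390400) = 25 gives 151349767267338274345189261892875037217718429/29012042540587955997705808574162155756055616 ≈ 5.21679. (The PNT-adjacent estimate ln(103) + γ ≈ 5.21194 matches within O(1/n).)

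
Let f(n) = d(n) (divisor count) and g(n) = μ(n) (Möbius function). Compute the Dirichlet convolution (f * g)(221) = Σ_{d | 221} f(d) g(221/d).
(d * μ)(221) = 1

Divisors of 221: [1, 13, 17, 221]. For each d | 221:
  d = 1: d(1) · μ(221/1) = 1 · 1 = 1
  d = 13: d(13) · μ(221/13) = 2 · -1 = -2
  d = 17: d(17) · μ(221/17) = 2 · -1 = -2
  d = 221: d(221) · μ(221/221) = 4 · 1 = 4
Summing: (d * μ)(221) = 1 + -2 + -2 + 4 = 1.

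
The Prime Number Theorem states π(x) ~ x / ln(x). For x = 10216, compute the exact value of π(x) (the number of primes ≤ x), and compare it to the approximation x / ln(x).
π(10216) = 1253;  x/ln(x) ≈ 1106.62;  relative error ≈ 11.68%.

Directly count primes up to 10216: π(10216) = 1253. The PNT approximation gives 10216/ln(10216) ≈ 10216/9.23171 ≈ 1106.62. Relative error (π(x) − x/ln(x)) / π(x) ≈ 11.68%; the approximation is known to undercount slightly (Li(x) is a better estimate).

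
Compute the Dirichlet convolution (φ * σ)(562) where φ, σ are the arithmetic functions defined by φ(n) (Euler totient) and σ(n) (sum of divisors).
(φ * σ)(562) = 2248

Divisors of 562: [1, 2, 281, 562]. For each d | 562:
  d = 1: φ(1) · σ(562/1) = 1 · 846 = 846
  d = 2: φ(2) · σ(562/2) = 1 · 282 = 282
  d = 281: φ(281) · σ(562/281) = 280 · 3 = 840
  d = 562: φ(562) · σ(562/562) = 280 · 1 = 280
Summing: (φ * σ)(562) = 846 + 282 + 840 + 280 = 2248.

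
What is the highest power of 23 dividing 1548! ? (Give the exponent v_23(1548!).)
v_23(1548!) = 69

Legendre's formula: v_p(n!) = Σ_{k ≥ 1} ⌊n / p^k⌋. For p = 23, n = 1548, the terms are:
  ⌊1548/23^1⌋ = ⌊1548/23⌋ = 67
  ⌊1548/23^2⌋ = ⌊1548/529⌋ = 2
(the next term ⌊1548/23^3⌋ = 0, terminating the sum). Summing: v_23(1548!) = 67 + 2 = 69.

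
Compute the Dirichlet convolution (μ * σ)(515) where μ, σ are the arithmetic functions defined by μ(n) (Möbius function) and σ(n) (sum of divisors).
(μ * σ)(515) = 515

Divisors of 515: [1, 5, 103, 515]. For each d | 515:
  d = 1: μ(1) · σ(515/1) = 1 · 624 = 624
  d = 5: μ(5) · σ(515/5) = -1 · 104 = -104
  d = 103: μ(103) · σ(515/103) = -1 · 6 = -6
  d = 515: μ(515) · σ(515/515) = 1 · 1 = 1
Summing: (μ * σ)(515) = 624 + -104 + -6 + 1 = 515.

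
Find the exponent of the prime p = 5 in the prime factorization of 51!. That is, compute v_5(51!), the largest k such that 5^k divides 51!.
v_5(51!) = 12

Legendre's formula: v_p(n!) = Σ_{k ≥ 1} ⌊n / p^k⌋. For p = 5, n = 51, the terms are:
  ⌊51/5^1⌋ = ⌊51/5⌋ = 10
  ⌊51/5^2⌋ = ⌊51/25⌋ = 2
(the next term ⌊51/5^3⌋ = 0, terminating the sum). Summing: v_5(51!) = 10 + 2 = 12.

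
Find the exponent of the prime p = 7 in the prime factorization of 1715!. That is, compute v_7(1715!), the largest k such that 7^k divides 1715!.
v_7(1715!) = 285

Legendre's formula: v_p(n!) = Σ_{k ≥ 1} ⌊n / p^k⌋. For p = 7, n = 1715, the terms are:
  ⌊1715/7^1⌋ = ⌊1715/7⌋ = 245
  ⌊1715/7^2⌋ = ⌊1715/49⌋ = 35
  ⌊1715/7^3⌋ = ⌊1715/343⌋ = 5
(the next term ⌊1715/7^4⌋ = 0, terminating the sum). Summing: v_7(1715!) = 245 + 35 + 5 = 285.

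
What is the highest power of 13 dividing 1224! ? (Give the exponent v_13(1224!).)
v_13(1224!) = 101

Legendre's formula: v_p(n!) = Σ_{k ≥ 1} ⌊n / p^k⌋. For p = 13, n = 1224, the terms are:
  ⌊1224/13^1⌋ = ⌊1224/13⌋ = 94
  ⌊1224/13^2⌋ = ⌊1224/169⌋ = 7
(the next term ⌊1224/13^3⌋ = 0, terminating the sum). Summing: v_13(1224!) = 94 + 7 = 101.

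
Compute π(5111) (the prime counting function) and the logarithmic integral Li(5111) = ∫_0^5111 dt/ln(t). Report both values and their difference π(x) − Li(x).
π(5111) = 683;  Li(5111) ≈ 697.30;  π(x) − Li(x) ≈ -14.30.

Direct count of primes ≤ 5111 gives π(5111) = 683. Numerical evaluation of the logarithmic integral gives Li(5111) ≈ 697.30. The difference π(x) − Li(x) ≈ -14.30 is typically negative for small/moderate x (Li(x) overestimates), though Littlewood's theorem shows this sign changes infinitely often.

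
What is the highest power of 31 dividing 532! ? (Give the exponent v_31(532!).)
v_31(532!) = 17

Legendre's formula: v_p(n!) = Σ_{k ≥ 1} ⌊n / p^k⌋. For p = 31, n = 532, the terms are:
  ⌊532/31^1⌋ = ⌊532/31⌋ = 17
(the next term ⌊532/31^2⌋ = 0, terminating the sum). Summing: v_31(532!) = 17 = 17.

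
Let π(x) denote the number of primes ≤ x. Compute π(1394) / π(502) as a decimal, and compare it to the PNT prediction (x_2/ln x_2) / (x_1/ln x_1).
π(1394)/π(502) = 221/95 ≈ 2.3263;  PNT prediction ≈ 2.3852.

π(502) = 95 and π(1394) = 221, so π(1394)/π(502) ≈ 2.3263. The PNT-predicted ratio is (1394/ln(1394)) / (502/ln(502)) ≈ 2.3852. The two agree to within a few percent, as expected.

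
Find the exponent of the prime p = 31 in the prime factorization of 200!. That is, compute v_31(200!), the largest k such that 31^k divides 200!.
v_31(200!) = 6

Legendre's formula: v_p(n!) = Σ_{k ≥ 1} ⌊n / p^k⌋. For p = 31, n = 200, the terms are:
  ⌊200/31^1⌋ = ⌊200/31⌋ = 6
(the next term ⌊200/31^2⌋ = 0, terminating the sum). Summing: v_31(200!) = 6 = 6.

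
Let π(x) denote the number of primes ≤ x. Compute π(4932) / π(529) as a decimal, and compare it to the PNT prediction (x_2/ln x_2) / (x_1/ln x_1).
π(4932)/π(529) = 658/99 ≈ 6.6465;  PNT prediction ≈ 6.8755.

π(529) = 99 and π(4932) = 658, so π(4932)/π(529) ≈ 6.6465. The PNT-predicted ratio is (4932/ln(4932)) / (529/ln(529)) ≈ 6.8755. The two agree to within a few percent, as expected.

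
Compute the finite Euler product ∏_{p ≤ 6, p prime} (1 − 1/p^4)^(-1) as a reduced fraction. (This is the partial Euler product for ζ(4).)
∏ = 225/208

The primes p ≤ 6 are [2, 3, 5]. For each prime, (1 − 1/p^4)^(-1) = p^4 / (p^4 − 1). The product is (1 − 1/2^4)^(-1), (1 − 1/3^4)^(-1), (1 − 1/5^4)^(-1) = ∏ p^4 / (p^4 − 1) = 225/208.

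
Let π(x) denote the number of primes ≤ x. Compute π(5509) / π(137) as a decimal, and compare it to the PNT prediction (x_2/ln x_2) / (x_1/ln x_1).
π(5509)/π(137) = 728/33 ≈ 22.0606;  PNT prediction ≈ 22.9670.

π(137) = 33 and π(5509) = 728, so π(5509)/π(137) ≈ 22.0606. The PNT-predicted ratio is (5509/ln(5509)) / (137/ln(137)) ≈ 22.9670. The two agree to within a few percent, as expected.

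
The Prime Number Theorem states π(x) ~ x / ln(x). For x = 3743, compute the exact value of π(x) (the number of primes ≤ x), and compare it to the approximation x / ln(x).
π(3743) = 522;  x/ln(x) ≈ 454.93;  relative error ≈ 12.85%.

Directly count primes up to 3743: π(3743) = 522. The PNT approximation gives 3743/ln(3743) ≈ 3743/8.22764 ≈ 454.93. Relative error (π(x) − x/ln(x)) / π(x) ≈ 12.85%; the approximation is known to undercount slightly (Li(x) is a better estimate).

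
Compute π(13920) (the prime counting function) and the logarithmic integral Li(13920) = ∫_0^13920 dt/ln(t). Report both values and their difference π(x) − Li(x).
π(13920) = 1645;  Li(13920) ≈ 1663.88;  π(x) − Li(x) ≈ -18.88.

Direct count of primes ≤ 13920 gives π(13920) = 1645. Numerical evaluation of the logarithmic integral gives Li(13920) ≈ 1663.88. The difference π(x) − Li(x) ≈ -18.88 is typically negative for small/moderate x (Li(x) overestimates), though Littlewood's theorem shows this sign changes infinitely often.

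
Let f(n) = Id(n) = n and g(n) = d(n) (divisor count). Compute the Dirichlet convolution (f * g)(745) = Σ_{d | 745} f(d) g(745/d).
(Id * d)(745) = 1057

Divisors of 745: [1, 5, 149, 745]. For each d | 745:
  d = 1: Id(1) · d(745/1) = 1 · 4 = 4
  d = 5: Id(5) · d(745/5) = 5 · 2 = 10
  d = 149: Id(149) · d(745/149) = 149 · 2 = 298
  d = 745: Id(745) · d(745/745) = 745 · 1 = 745
Summing: (Id * d)(745) = 4 + 10 + 298 + 745 = 1057.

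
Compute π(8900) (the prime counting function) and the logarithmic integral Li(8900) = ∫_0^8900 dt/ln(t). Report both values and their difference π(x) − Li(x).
π(8900) = 1108;  Li(8900) ≈ 1125.96;  π(x) − Li(x) ≈ -17.96.

Direct count of primes ≤ 8900 gives π(8900) = 1108. Numerical evaluation of the logarithmic integral gives Li(8900) ≈ 1125.96. The difference π(x) − Li(x) ≈ -17.96 is typically negative for small/moderate x (Li(x) overestimates), though Littlewood's theorem shows this sign changes infinitely often.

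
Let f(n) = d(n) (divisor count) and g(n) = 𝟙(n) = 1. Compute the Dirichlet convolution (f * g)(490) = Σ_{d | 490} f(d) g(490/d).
(d * 𝟙)(490) = 54

Divisors of 490: [1, 2, 5, 7, 10, 14, 35, 49, 70, 98, 245, 490]. For each d | 490:
  d = 1: d(1) · 𝟙(490/1) = 1 · 1 = 1
  d = 2: d(2) · 𝟙(490/2) = 2 · 1 = 2
  d = 5: d(5) · 𝟙(490/5) = 2 · 1 = 2
  d = 7: d(7) · 𝟙(490/7) = 2 · 1 = 2
  d = 10: d(10) · 𝟙(490/10) = 4 · 1 = 4
  d = 14: d(14) · 𝟙(490/14) = 4 · 1 = 4
  d = 35: d(35) · 𝟙(490/35) = 4 · 1 = 4
  d = 49: d(49) · 𝟙(490/49) = 3 · 1 = 3
  d = 70: d(70) · 𝟙(490/70) = 8 · 1 = 8
  d = 98: d(98) · 𝟙(490/98) = 6 · 1 = 6
  d = 245: d(245) · 𝟙(490/245) = 6 · 1 = 6
  d = 490: d(490) · 𝟙(490/490) = 12 · 1 = 12
Summing: (d * 𝟙)(490) = 1 + 2 + 2 + 2 + 4 + 4 + 4 + 3 + 8 + 6 + 6 + 12 = 54.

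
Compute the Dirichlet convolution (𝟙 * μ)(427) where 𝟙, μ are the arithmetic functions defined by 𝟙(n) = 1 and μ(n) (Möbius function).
(𝟙 * μ)(427) = 0

Divisors of 427: [1, 7, 61, 427]. For each d | 427:
  d = 1: 𝟙(1) · μ(427/1) = 1 · 1 = 1
  d = 7: 𝟙(7) · μ(427/7) = 1 · -1 = -1
  d = 61: 𝟙(61) · μ(427/61) = 1 · -1 = -1
  d = 427: 𝟙(427) · μ(427/427) = 1 · 1 = 1
Summing: (𝟙 * μ)(427) = 1 + -1 + -1 + 1 = 0.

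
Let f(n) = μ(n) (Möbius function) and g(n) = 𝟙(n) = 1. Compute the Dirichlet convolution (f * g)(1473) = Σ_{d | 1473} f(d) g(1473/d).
(μ * 𝟙)(1473) = 0

Divisors of 1473: [1, 3, 491, 1473]. For each d | 1473:
  d = 1: μ(1) · 𝟙(1473/1) = 1 · 1 = 1
  d = 3: μ(3) · 𝟙(1473/3) = -1 · 1 = -1
  d = 491: μ(491) · 𝟙(1473/491) = -1 · 1 = -1
  d = 1473: μ(1473) · 𝟙(1473/1473) = 1 · 1 = 1
Summing: (μ * 𝟙)(1473) = 1 + -1 + -1 + 1 = 0.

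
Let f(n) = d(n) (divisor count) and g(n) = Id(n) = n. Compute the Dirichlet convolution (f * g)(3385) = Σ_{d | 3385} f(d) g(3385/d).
(d * Id)(3385) = 4753

Divisors of 3385: [1, 5, 677, 3385]. For each d | 3385:
  d = 1: d(1) · Id(3385/1) = 1 · 3385 = 3385
  d = 5: d(5) · Id(3385/5) = 2 · 677 = 1354
  d = 677: d(677) · Id(3385/677) = 2 · 5 = 10
  d = 3385: d(3385) · Id(3385/3385) = 4 · 1 = 4
Summing: (d * Id)(3385) = 3385 + 1354 + 10 + 4 = 4753.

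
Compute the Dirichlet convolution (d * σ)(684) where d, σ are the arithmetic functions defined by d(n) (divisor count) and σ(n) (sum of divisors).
(d * σ)(684) = 8448

Divisors of 684: [1, 2, 3, 4, 6, 9, 12, 18, 19, 36, 38, 57, 76, 114, 171, 228, 342, 684]. For each d | 684:
  d = 1: d(1) · σ(684/1) = 1 · 1820 = 1820
  d = 2: d(2) · σ(684/2) = 2 · 780 = 1560
  d = 3: d(3) · σ(684/3) = 2 · 560 = 1120
  d = 4: d(4) · σ(684/4) = 3 · 260 = 780
  d = 6: d(6) · σ(684/6) = 4 · 240 = 960
  d = 9: d(9) · σ(684/9) = 3 · 140 = 420
  d = 12: d(12) · σ(684/12) = 6 · 80 = 480
  d = 18: d(18) · σ(684/18) = 6 · 60 = 360
  d = 19: d(19) · σ(684/19) = 2 · 91 = 182
  d = 36: d(36) · σ(684/36) = 9 · 20 = 180
  d = 38: d(38) · σ(684/38) = 4 · 39 = 156
  d = 57: d(57) · σ(684/57) = 4 · 28 = 112
  d = 76: d(76) · σ(684/76) = 6 · 13 = 78
  d = 114: d(114) · σ(684/114) = 8 · 12 = 96
  d = 171: d(171) · σ(684/171) = 6 · 7 = 42
  d = 228: d(228) · σ(684/228) = 12 · 4 = 48
  d = 342: d(342) · σ(684/342) = 12 · 3 = 36
  d = 684: d(684) · σ(684/684) = 18 · 1 = 18
Summing: (d * σ)(684) = 1820 + 1560 + 1120 + 780 + 960 + 420 + 480 + 360 + 182 + 180 + 156 + 112 + 78 + 96 + 42 + 48 + 36 + 18 = 8448.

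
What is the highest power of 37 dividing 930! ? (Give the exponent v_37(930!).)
v_37(930!) = 25

Legendre's formula: v_p(n!) = Σ_{k ≥ 1} ⌊n / p^k⌋. For p = 37, n = 930, the terms are:
  ⌊930/37^1⌋ = ⌊930/37⌋ = 25
(the next term ⌊930/37^2⌋ = 0, terminating the sum). Summing: v_37(930!) = 25 = 25.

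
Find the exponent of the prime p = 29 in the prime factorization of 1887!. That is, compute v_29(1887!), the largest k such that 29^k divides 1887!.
v_29(1887!) = 67

Legendre's formula: v_p(n!) = Σ_{k ≥ 1} ⌊n / p^k⌋. For p = 29, n = 1887, the terms are:
  ⌊1887/29^1⌋ = ⌊1887/29⌋ = 65
  ⌊1887/29^2⌋ = ⌊1887/841⌋ = 2
(the next term ⌊1887/29^3⌋ = 0, terminating the sum). Summing: v_29(1887!) = 65 + 2 = 67.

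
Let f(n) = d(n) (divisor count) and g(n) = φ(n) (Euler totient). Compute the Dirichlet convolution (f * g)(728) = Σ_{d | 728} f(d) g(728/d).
(d * φ)(728) = 1680

Divisors of 728: [1, 2, 4, 7, 8, 13, 14, 26, 28, 52, 56, 91, 104, 182, 364, 728]. For each d | 728:
  d = 1: d(1) · φ(728/1) = 1 · 288 = 288
  d = 2: d(2) · φ(728/2) = 2 · 144 = 288
  d = 4: d(4) · φ(728/4) = 3 · 72 = 216
  d = 7: d(7) · φ(728/7) = 2 · 48 = 96
  d = 8: d(8) · φ(728/8) = 4 · 72 = 288
  d = 13: d(13) · φ(728/13) = 2 · 24 = 48
  d = 14: d(14) · φ(728/14) = 4 · 24 = 96
  d = 26: d(26) · φ(728/26) = 4 · 12 = 48
  d = 28: d(28) · φ(728/28) = 6 · 12 = 72
  d = 52: d(52) · φ(728/52) = 6 · 6 = 36
  d = 56: d(56) · φ(728/56) = 8 · 12 = 96
  d = 91: d(91) · φ(728/91) = 4 · 4 = 16
  d = 104: d(104) · φ(728/104) = 8 · 6 = 48
  d = 182: d(182) · φ(728/182) = 8 · 2 = 16
  d = 364: d(364) · φ(728/364) = 12 · 1 = 12
  d = 728: d(728) · φ(728/728) = 16 · 1 = 16
Summing: (d * φ)(728) = 288 + 288 + 216 + 96 + 288 + 48 + 96 + 48 + 72 + 36 + 96 + 16 + 48 + 16 + 12 + 16 = 1680.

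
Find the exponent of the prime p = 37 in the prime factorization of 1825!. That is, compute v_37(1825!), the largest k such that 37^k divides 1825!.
v_37(1825!) = 50

Legendre's formula: v_p(n!) = Σ_{k ≥ 1} ⌊n / p^k⌋. For p = 37, n = 1825, the terms are:
  ⌊1825/37^1⌋ = ⌊1825/37⌋ = 49
  ⌊1825/37^2⌋ = ⌊1825/1369⌋ = 1
(the next term ⌊1825/37^3⌋ = 0, terminating the sum). Summing: v_37(1825!) = 49 + 1 = 50.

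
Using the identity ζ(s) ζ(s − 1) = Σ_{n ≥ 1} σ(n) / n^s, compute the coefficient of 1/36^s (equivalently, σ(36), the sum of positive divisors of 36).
σ(36) = 91

In the product (Σ m^0/m^s)(Σ k / k^s) = Σ (Σ_{d | n} d) / n^s, the coefficient of 1/n^s is σ(n) = Σ_{d | n} d. For n = 36, divisors are [1, 2, 3, 4, 6, 9, 12, 18, 36]; summing: σ(36) = 91.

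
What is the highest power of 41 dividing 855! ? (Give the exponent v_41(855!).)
v_41(855!) = 20

Legendre's formula: v_p(n!) = Σ_{k ≥ 1} ⌊n / p^k⌋. For p = 41, n = 855, the terms are:
  ⌊855/41^1⌋ = ⌊855/41⌋ = 20
(the next term ⌊855/41^2⌋ = 0, terminating the sum). Summing: v_41(855!) = 20 = 20.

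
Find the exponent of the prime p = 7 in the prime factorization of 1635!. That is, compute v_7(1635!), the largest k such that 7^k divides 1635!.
v_7(1635!) = 270

Legendre's formula: v_p(n!) = Σ_{k ≥ 1} ⌊n / p^k⌋. For p = 7, n = 1635, the terms are:
  ⌊1635/7^1⌋ = ⌊1635/7⌋ = 233
  ⌊1635/7^2⌋ = ⌊1635/49⌋ = 33
  ⌊1635/7^3⌋ = ⌊1635/343⌋ = 4
(the next term ⌊1635/7^4⌋ = 0, terminating the sum). Summing: v_7(1635!) = 233 + 33 + 4 = 270.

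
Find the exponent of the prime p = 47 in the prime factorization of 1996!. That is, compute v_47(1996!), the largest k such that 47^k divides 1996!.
v_47(1996!) = 42

Legendre's formula: v_p(n!) = Σ_{k ≥ 1} ⌊n / p^k⌋. For p = 47, n = 1996, the terms are:
  ⌊1996/47^1⌋ = ⌊1996/47⌋ = 42
(the next term ⌊1996/47^2⌋ = 0, terminating the sum). Summing: v_47(1996!) = 42 = 42.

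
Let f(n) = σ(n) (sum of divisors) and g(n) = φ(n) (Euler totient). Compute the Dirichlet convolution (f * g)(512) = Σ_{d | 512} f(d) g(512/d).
(σ * φ)(512) = 5120

Divisors of 512: [1, 2, 4, 8, 16, 32, 64, 128, 256, 512]. For each d | 512:
  d = 1: σ(1) · φ(512/1) = 1 · 256 = 256
  d = 2: σ(2) · φ(512/2) = 3 · 128 = 384
  d = 4: σ(4) · φ(512/4) = 7 · 64 = 448
  d = 8: σ(8) · φ(512/8) = 15 · 32 = 480
  d = 16: σ(16) · φ(512/16) = 31 · 16 = 496
  d = 32: σ(32) · φ(512/32) = 63 · 8 = 504
  d = 64: σ(64) · φ(512/64) = 127 · 4 = 508
  d = 128: σ(128) · φ(512/128) = 255 · 2 = 510
  d = 256: σ(256) · φ(512/256) = 511 · 1 = 511
  d = 512: σ(512) · φ(512/512) = 1023 · 1 = 1023
Summing: (σ * φ)(512) = 256 + 384 + 448 + 480 + 496 + 504 + 508 + 510 + 511 + 1023 = 5120.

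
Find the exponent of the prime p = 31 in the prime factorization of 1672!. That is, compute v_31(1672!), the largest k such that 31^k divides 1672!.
v_31(1672!) = 54

Legendre's formula: v_p(n!) = Σ_{k ≥ 1} ⌊n / p^k⌋. For p = 31, n = 1672, the terms are:
  ⌊1672/31^1⌋ = ⌊1672/31⌋ = 53
  ⌊1672/31^2⌋ = ⌊1672/961⌋ = 1
(the next term ⌊1672/31^3⌋ = 0, terminating the sum). Summing: v_31(1672!) = 53 + 1 = 54.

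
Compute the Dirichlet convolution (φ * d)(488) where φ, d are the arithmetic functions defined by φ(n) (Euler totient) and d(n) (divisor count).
(φ * d)(488) = 930

Divisors of 488: [1, 2, 4, 8, 61, 122, 244, 488]. For each d | 488:
  d = 1: φ(1) · d(488/1) = 1 · 8 = 8
  d = 2: φ(2) · d(488/2) = 1 · 6 = 6
  d = 4: φ(4) · d(488/4) = 2 · 4 = 8
  d = 8: φ(8) · d(488/8) = 4 · 2 = 8
  d = 61: φ(61) · d(488/61) = 60 · 4 = 240
  d = 122: φ(122) · d(488/122) = 60 · 3 = 180
  d = 244: φ(244) · d(488/244) = 120 · 2 = 240
  d = 488: φ(488) · d(488/488) = 240 · 1 = 240
Summing: (φ * d)(488) = 8 + 6 + 8 + 8 + 240 + 180 + 240 + 240 = 930.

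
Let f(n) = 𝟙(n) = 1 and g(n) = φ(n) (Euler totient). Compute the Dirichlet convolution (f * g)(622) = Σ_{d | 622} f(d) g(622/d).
(𝟙 * φ)(622) = 622

Divisors of 622: [1, 2, 311, 622]. For each d | 622:
  d = 1: 𝟙(1) · φ(622/1) = 1 · 310 = 310
  d = 2: 𝟙(2) · φ(622/2) = 1 · 310 = 310
  d = 311: 𝟙(311) · φ(622/311) = 1 · 1 = 1
  d = 622: 𝟙(622) · φ(622/622) = 1 · 1 = 1
Summing: (𝟙 * φ)(622) = 310 + 310 + 1 + 1 = 622.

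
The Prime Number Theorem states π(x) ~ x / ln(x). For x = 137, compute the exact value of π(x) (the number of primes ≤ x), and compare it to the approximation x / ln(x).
π(137) = 33;  x/ln(x) ≈ 27.85;  relative error ≈ 15.62%.

Directly count primes up to 137: π(137) = 33. The PNT approximation gives 137/ln(137) ≈ 137/4.91998 ≈ 27.85. Relative error (π(x) − x/ln(x)) / π(x) ≈ 15.62%; the approximation is known to undercount slightly (Li(x) is a better estimate).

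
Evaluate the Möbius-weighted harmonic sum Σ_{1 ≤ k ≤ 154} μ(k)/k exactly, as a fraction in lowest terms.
Σ μ(k)/k = 774925721037986124275366676266697490065342673242708598/5364750833138837555449767529261714317873456270532298668855

Values of μ(k) for 1 ≤ k ≤ 154: μ(1) = 1, μ(2) = -1, μ(3) = -1, μ(5) = -1, μ(6) = 1, μ(7) = -1, μ(10) = 1, μ(11) = -1, μ(13) = -1, μ(14) = 1, μ(15) = 1, μ(17) = -1, μ(19) = -1, μ(21) = 1, μ(22) = 1, μ(23) = -1, μ(26) = 1, μ(29) = -1, μ(30) = -1, μ(31) = -1, μ(33) = 1, μ(34) = 1, μ(35) = 1, μ(37) = -1, μ(38) = 1, μ(39) = 1, μ(41) = -1, μ(42) = -1, μ(43) = -1, μ(46) = 1, μ(47) = -1, μ(51) = 1, μ(53) = -1, μ(55) = 1, μ(57) = 1, μ(58) = 1, μ(59) = -1, μ(61) = -1, μ(62) = 1, μ(65) = 1, μ(66) = -1, μ(67) = -1, μ(69) = 1, μ(70) = -1, μ(71) = -1, μ(73) = -1, μ(74) = 1, μ(77) = 1, μ(78) = -1, μ(79) = -1, μ(82) = 1, μ(83) = -1, μ(85) = 1, μ(86) = 1, μ(87) = 1, μ(89) = -1, μ(91) = 1, μ(93) = 1, μ(94) = 1, μ(95) = 1, μ(97) = -1, μ(101) = -1, μ(102) = -1, μ(103) = -1, μ(105) = -1, μ(106) = 1, μ(107) = -1, μ(109) = -1, μ(110) = -1, μ(111) = 1, μ(113) = -1, μ(114) = -1, μ(115) = 1, μ(118) = 1, μ(119) = 1, μ(122) = 1, μ(123) = 1, μ(127) = -1, μ(129) = 1, μ(130) = -1, μ(131) = -1, μ(133) = 1, μ(134) = 1, μ(137) = -1, μ(138) = -1, μ(139) = -1, μ(141) = 1, μ(142) = 1, μ(143) = 1, μ(145) = 1, μ(146) = 1, μ(149) = -1, μ(151) = -1, μ(154) = -1, with μ = 0 on non-squarefree integers. Summing μ(k)/k for k where μ(k) ≠ 0 gives 774925721037986124275366676266697490065342673242708598/5364750833138837555449767529261714317873456270532298668855 ≈ 0.0001. (PNT ⟺ this sum → 0 as n → ∞.)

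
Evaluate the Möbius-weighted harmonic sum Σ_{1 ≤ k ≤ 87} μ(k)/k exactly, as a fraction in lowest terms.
Σ μ(k)/k = 2609341595728673683821147444809/267064515689275851355624017992790

Values of μ(k) for 1 ≤ k ≤ 87: μ(1) = 1, μ(2) = -1, μ(3) = -1, μ(5) = -1, μ(6) = 1, μ(7) = -1, μ(10) = 1, μ(11) = -1, μ(13) = -1, μ(14) = 1, μ(15) = 1, μ(17) = -1, μ(19) = -1, μ(21) = 1, μ(22) = 1, μ(23) = -1, μ(26) = 1, μ(29) = -1, μ(30) = -1, μ(31) = -1, μ(33) = 1, μ(34) = 1, μ(35) = 1, μ(37) = -1, μ(38) = 1, μ(39) = 1, μ(41) = -1, μ(42) = -1, μ(43) = -1, μ(46) = 1, μ(47) = -1, μ(51) = 1, μ(53) = -1, μ(55) = 1, μ(57) = 1, μ(58) = 1, μ(59) = -1, μ(61) = -1, μ(62) = 1, μ(65) = 1, μ(66) = -1, μ(67) = -1, μ(69) = 1, μ(70) = -1, μ(71) = -1, μ(73) = -1, μ(74) = 1, μ(77) = 1, μ(78) = -1, μ(79) = -1, μ(82) = 1, μ(83) = -1, μ(85) = 1, μ(86) = 1, μ(87) = 1, with μ = 0 on non-squarefree integers. Summing μ(k)/k for k where μ(k) ≠ 0 gives 2609341595728673683821147444809/267064515689275851355624017992790 ≈ 0.0098. (PNT ⟺ this sum → 0 as n → ∞.)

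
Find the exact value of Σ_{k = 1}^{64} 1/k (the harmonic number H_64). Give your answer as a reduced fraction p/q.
H_64 = 623171679694215690971693339/131362987122535807501262400

Direct summation: H_64 = 1 + 1/2 + ... + 1/64. The least common denominator is lcm(1, ..., 64) = 1182266884102822267511361600; over this denominator the numerator is 1182266884102822267511361600 + 591133442051411133755680800 + 394088961367607422503787200 + 295566721025705566877840400 + 236453376820564453502272320 + 197044480683803711251893600 + 168895269157546038215908800 + 147783360512852783438920200 + 131362987122535807501262400 + 118226688410282226751136160 + 107478807645711115228305600 + 98522240341901855625946800 + 90943606469447866731643200 + 84447634578773019107954400 + 78817792273521484500757440 + 73891680256426391719460100 + 69545110829577780441844800 + 65681493561267903750631200 + 62224572847516961447966400 + 59113344205141113375568080 + 56298423052515346071969600 + 53739403822855557614152800 + 51402908004470533370059200 + 49261120170950927812973400 + 47290675364112890700454464 + 45471803234723933365821600 + 43787662374178602500420800 + 42223817289386509553977200 + 40767823589752491983150400 + 39408896136760742250378720 + 38137641422671686048753600 + 36945840128213195859730050 + 35826269215237038409435200 + 34772555414788890220922400 + 33779053831509207643181760 + 32840746780633951875315600 + 31953159029806007230036800 + 31112286423758480723983200 + 30314535489815955577214400 + 29556672102570556687784040 + 28835777661044445549057600 + 28149211526257673035984800 + 27494578700065634128171200 + 26869701911427778807076400 + 26272597424507161500252480 + 25701454002235266685029600 + 25154614555379197181092800 + 24630560085475463906486700 + 24127895593935148316558400 + 23645337682056445350227232 + 23181703609859260147281600 + 22735901617361966682910800 + 22306922341562684292667200 + 21893831187089301250210400 + 21495761529142223045661120 + 21111908644693254776988600 + 20741524282505653815988800 + 20383911794876245991575200 + 20038421764454614703582400 + 19704448068380371125189360 + 19381424329554463401825600 + 19068820711335843024376800 + 18766141017505115357323200 + 18472920064106597929865025 = 5608545117247941218745240051, so H_64 = 5608545117247941218745240051/1182266884102822267511361600; reducing by gcd(5608545117247941218745240051, 1182266884102822267511361600) = 9 gives 623171679694215690971693339/131362987122535807501262400 ≈ 4.74389. (The PNT-adjacent estimate ln(64) + γ ≈ 4.73610 matches within O(1/n).)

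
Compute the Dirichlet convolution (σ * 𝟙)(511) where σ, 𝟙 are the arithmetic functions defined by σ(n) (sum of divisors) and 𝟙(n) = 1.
(σ * 𝟙)(511) = 675

Divisors of 511: [1, 7, 73, 511]. For each d | 511:
  d = 1: σ(1) · 𝟙(511/1) = 1 · 1 = 1
  d = 7: σ(7) · 𝟙(511/7) = 8 · 1 = 8
  d = 73: σ(73) · 𝟙(511/73) = 74 · 1 = 74
  d = 511: σ(511) · 𝟙(511/511) = 592 · 1 = 592
Summing: (σ * 𝟙)(511) = 1 + 8 + 74 + 592 = 675.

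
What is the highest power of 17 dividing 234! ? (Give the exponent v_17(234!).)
v_17(234!) = 13

Legendre's formula: v_p(n!) = Σ_{k ≥ 1} ⌊n / p^k⌋. For p = 17, n = 234, the terms are:
  ⌊234/17^1⌋ = ⌊234/17⌋ = 13
(the next term ⌊234/17^2⌋ = 0, terminating the sum). Summing: v_17(234!) = 13 = 13.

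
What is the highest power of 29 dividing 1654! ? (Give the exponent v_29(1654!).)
v_29(1654!) = 58

Legendre's formula: v_p(n!) = Σ_{k ≥ 1} ⌊n / p^k⌋. For p = 29, n = 1654, the terms are:
  ⌊1654/29^1⌋ = ⌊1654/29⌋ = 57
  ⌊1654/29^2⌋ = ⌊1654/841⌋ = 1
(the next term ⌊1654/29^3⌋ = 0, terminating the sum). Summing: v_29(1654!) = 57 + 1 = 58.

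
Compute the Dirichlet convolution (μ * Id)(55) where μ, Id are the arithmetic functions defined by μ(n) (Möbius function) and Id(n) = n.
(μ * Id)(55) = 40

Divisors of 55: [1, 5, 11, 55]. For each d | 55:
  d = 1: μ(1) · Id(55/1) = 1 · 55 = 55
  d = 5: μ(5) · Id(55/5) = -1 · 11 = -11
  d = 11: μ(11) · Id(55/11) = -1 · 5 = -5
  d = 55: μ(55) · Id(55/55) = 1 · 1 = 1
Summing: (μ * Id)(55) = 55 + -11 + -5 + 1 = 40.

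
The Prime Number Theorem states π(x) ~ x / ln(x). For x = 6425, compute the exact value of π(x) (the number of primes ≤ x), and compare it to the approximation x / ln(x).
π(6425) = 835;  x/ln(x) ≈ 732.78;  relative error ≈ 12.24%.

Directly count primes up to 6425: π(6425) = 835. The PNT approximation gives 6425/ln(6425) ≈ 6425/8.76795 ≈ 732.78. Relative error (π(x) − x/ln(x)) / π(x) ≈ 12.24%; the approximation is known to undercount slightly (Li(x) is a better estimate).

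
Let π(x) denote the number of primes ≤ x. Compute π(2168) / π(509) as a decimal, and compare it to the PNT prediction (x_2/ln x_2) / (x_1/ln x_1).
π(2168)/π(509) = 326/97 ≈ 3.3608;  PNT prediction ≈ 3.4558.

π(509) = 97 and π(2168) = 326, so π(2168)/π(509) ≈ 3.3608. The PNT-predicted ratio is (2168/ln(2168)) / (509/ln(509)) ≈ 3.4558. The two agree to within a few percent, as expected.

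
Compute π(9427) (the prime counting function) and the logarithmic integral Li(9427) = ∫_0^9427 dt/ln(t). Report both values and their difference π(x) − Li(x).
π(9427) = 1166;  Li(9427) ≈ 1183.73;  π(x) − Li(x) ≈ -17.73.

Direct count of primes ≤ 9427 gives π(9427) = 1166. Numerical evaluation of the logarithmic integral gives Li(9427) ≈ 1183.73. The difference π(x) − Li(x) ≈ -17.73 is typically negative for small/moderate x (Li(x) overestimates), though Littlewood's theorem shows this sign changes infinitely often.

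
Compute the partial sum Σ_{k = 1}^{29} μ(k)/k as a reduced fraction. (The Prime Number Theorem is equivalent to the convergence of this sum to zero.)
Σ μ(k)/k = 9246047/3234846615

Values of μ(k) for 1 ≤ k ≤ 29: μ(1) = 1, μ(2) = -1, μ(3) = -1, μ(5) = -1, μ(6) = 1, μ(7) = -1, μ(10) = 1, μ(11) = -1, μ(13) = -1, μ(14) = 1, μ(15) = 1, μ(17) = -1, μ(19) = -1, μ(21) = 1, μ(22) = 1, μ(23) = -1, μ(26) = 1, μ(29) = -1, with μ = 0 on non-squarefree integers. Summing μ(k)/k for k where μ(k) ≠ 0 gives 9246047/3234846615 ≈ 0.0029. (PNT ⟺ this sum → 0 as n → ∞.)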